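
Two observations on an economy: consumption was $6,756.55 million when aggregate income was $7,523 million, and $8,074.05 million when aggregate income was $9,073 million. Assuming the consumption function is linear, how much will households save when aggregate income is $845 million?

S = -235.25

MPC = (8074.05 − 6756.55)/(9073 − 7523) = 1317.5/1550 = 0.85
a = 6756.55 − 0.85(7523) = 6756.55 − 6394.55 = 362
C = 362 + 0.85(845) = 1080.25
S = 845 − 1080.25 = -235.25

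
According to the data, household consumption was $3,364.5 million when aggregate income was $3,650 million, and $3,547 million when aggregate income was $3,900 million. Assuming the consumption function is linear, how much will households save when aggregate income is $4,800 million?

S = 596

MPC = (3547 − 3364.5)/(3900 − 3650) = 182.5/250 = 0.73
a = 3364.5 − 0.73(3650) = 3364.5 − 2664.5 = 700
C = 700 + 0.73(4800) = 4204
S = 4800 − 4204 = 596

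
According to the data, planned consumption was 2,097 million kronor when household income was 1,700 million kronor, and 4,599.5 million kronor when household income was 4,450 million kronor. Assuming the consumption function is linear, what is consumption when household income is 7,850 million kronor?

C = 7693.5

MPC = (4599.5 − 2097)/(4450 − 1700) = 2502.5/2750 = 0.91
a = 2097 − 0.91(1700) = 2097 − 1547 = 550
C = 550 + 0.91(7850) = 550 + 7143.5 = 7693.5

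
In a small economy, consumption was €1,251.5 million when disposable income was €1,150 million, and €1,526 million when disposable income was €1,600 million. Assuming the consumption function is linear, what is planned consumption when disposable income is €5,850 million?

C = 4118.5

MPC = (1526 − 1251.5)/(1600 − 1150) = 274.5/450 = 0.61
a = 1251.5 − 0.61(1150) = 1251.5 − 701.5 = 550
C = 550 + 0.61(5850) = 550 + 3568.5 = 4118.5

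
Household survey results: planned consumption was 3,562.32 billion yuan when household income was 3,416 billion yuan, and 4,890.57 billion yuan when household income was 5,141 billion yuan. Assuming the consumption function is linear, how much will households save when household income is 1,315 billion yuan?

MPC = (4890.57 − 3562.32)/(5141 − 3416) = 1328.25/1725 = 0.77
a = 3562.32 − 0.77(3416) = 3562.32 − 2630.32 = 932
C = 932 + 0.77(1315) = 1944.55
S = 1315 − 1944.55 = -629.55

S = -629.55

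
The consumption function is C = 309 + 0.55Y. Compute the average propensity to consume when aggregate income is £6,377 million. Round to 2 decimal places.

C = 309 + 0.55(6377) = 3816.35
APC = C/Y = 3816.35/6377 = 0.60

APC = 0.60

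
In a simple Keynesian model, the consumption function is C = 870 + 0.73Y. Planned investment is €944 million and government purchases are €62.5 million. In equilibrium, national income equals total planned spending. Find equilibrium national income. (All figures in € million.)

Y = 6950

Y = C + I + G = 870 + 0.73Y + 944 + 62.5
Y − 0.73Y = 1876.5
0.27Y = 1876.5, so Y = 1876.5/0.27 = 6950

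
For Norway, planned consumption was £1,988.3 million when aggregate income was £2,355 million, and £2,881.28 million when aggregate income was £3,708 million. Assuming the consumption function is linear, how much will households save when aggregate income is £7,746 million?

MPC = (2881.28 − 1988.3)/(3708 − 2355) = 892.98/1353 = 0.66
a = 1988.3 − 0.66(2355) = 1988.3 − 1554.3 = 434
C = 434 + 0.66(7746) = 5546.36
S = 7746 − 5546.36 = 2199.64

S = 2199.64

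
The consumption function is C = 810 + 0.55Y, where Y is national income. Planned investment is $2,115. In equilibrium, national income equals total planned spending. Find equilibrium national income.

Y = 6500

Y = C + I = 810 + 0.55Y + 2115
Y − 0.55Y = 2925
0.45Y = 2925, so Y = 2925/0.45 = 6500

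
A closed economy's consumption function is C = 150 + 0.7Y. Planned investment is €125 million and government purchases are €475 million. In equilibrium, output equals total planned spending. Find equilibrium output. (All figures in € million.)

Y = C + I + G = 150 + 0.7Y + 125 + 475
Y − 0.7Y = 750
0.3Y = 750, so Y = 750/0.3 = 2500

Y = 2500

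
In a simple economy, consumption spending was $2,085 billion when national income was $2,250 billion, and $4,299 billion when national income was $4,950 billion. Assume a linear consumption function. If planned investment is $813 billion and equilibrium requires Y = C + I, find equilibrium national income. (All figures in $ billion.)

Y = 5850

MPC = (4299 − 2085)/(4950 − 2250) = 2214/2700 = 0.82
a = 2085 − 0.82(2250) = 240
Equilibrium: Y = 240 + 0.82Y + 813
0.18Y = 1053, so Y = 1053/0.18 = 5850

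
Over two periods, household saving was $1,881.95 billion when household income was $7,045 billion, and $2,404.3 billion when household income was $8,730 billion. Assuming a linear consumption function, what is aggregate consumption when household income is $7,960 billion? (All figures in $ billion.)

C = 5794.4

MPS = ΔS/ΔY = (2404.3 − 1881.95)/(8730 − 7045) = 522.35/1685 = 0.31
MPC = 1 − MPS = 0.69
Autonomous saving = 1881.95 − 0.31(7045) = -302, so a = 302
C = 302 + 0.69(7960) = 302 + 5492.4 = 5794.4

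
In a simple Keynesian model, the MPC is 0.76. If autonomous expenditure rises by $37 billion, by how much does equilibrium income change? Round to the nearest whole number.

ΔY ≈ 154

The multiplier is 1/(1 − MPC) = 1/0.24.
ΔY = 37/0.24 = 154.17 ≈ 154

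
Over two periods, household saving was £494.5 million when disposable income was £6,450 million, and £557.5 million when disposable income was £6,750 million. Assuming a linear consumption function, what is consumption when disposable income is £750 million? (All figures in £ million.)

C = 1452.5

MPS = ΔS/ΔY = (557.5 − 494.5)/(6750 − 6450) = 63/300 = 0.21
MPC = 1 − MPS = 0.79
Autonomous saving = 494.5 − 0.21(6450) = -860, so a = 860
C = 860 + 0.79(750) = 860 + 592.5 = 1452.5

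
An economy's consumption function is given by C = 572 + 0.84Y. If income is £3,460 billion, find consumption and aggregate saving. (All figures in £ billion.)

C = 572 + 0.84(3460) = 572 + 2906.4 = 3478.4
S = Y − C = 3460 − 3478.4 = -18.4

C = 3478.4; S = -18.4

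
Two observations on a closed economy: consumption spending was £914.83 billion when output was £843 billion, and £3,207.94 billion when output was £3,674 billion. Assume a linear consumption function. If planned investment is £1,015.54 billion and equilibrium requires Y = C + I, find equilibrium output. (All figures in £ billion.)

MPC = (3207.94 − 914.83)/(3674 − 843) = 2293.11/2831 = 0.81
a = 914.83 − 0.81(843) = 232
Equilibrium: Y = 232 + 0.81Y + 1015.54
0.19Y = 1247.54, so Y = 1247.54/0.19 = 6566

Y = 6566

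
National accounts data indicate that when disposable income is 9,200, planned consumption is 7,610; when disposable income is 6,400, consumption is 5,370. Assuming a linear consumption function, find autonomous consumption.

a = 250

MPC = ΔC/ΔY = (7610 − 5370)/(9200 − 6400) = 2240/2800 = 0.8
a = C − MPC·Y = 5370 − 0.8(6400) = 5370 − 5120 = 250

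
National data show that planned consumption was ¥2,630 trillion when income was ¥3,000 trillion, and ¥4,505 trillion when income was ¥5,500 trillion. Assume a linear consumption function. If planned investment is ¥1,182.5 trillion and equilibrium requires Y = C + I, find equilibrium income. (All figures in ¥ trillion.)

MPC = (4505 − 2630)/(5500 − 3000) = 1875/2500 = 0.75
a = 2630 − 0.75(3000) = 380
Equilibrium: Y = 380 + 0.75Y + 1182.5
0.25Y = 1562.5, so Y = 1562.5/0.25 = 6250

Y = 6250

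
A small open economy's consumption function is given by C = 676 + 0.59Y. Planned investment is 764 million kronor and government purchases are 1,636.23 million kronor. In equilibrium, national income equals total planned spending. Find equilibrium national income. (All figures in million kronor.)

Y = C + I + G = 676 + 0.59Y + 764 + 1636.23
Y − 0.59Y = 3076.23
0.41Y = 3076.23, so Y = 3076.23/0.41 = 7503

Y = 7503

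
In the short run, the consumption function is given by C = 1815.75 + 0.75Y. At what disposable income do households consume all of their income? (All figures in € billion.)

Y = 7263

At break-even, C = Y: 1815.75 + 0.75Y = Y
0.25Y = 1815.75, so Y = 1815.75/0.25 = 7263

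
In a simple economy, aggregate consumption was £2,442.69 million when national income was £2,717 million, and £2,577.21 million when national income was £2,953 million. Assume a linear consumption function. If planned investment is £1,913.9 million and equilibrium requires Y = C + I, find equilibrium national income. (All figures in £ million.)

MPC = (2577.21 − 2442.69)/(2953 − 2717) = 134.52/236 = 0.57
a = 2442.69 − 0.57(2717) = 894
Equilibrium: Y = 894 + 0.57Y + 1913.9
0.43Y = 2807.9, so Y = 2807.9/0.43 = 6530

Y = 6530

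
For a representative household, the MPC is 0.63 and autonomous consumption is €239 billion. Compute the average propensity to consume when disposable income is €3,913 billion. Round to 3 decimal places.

APC = 0.691

C = 239 + 0.63(3913) = 2704.19
APC = C/Y = 2704.19/3913 = 0.691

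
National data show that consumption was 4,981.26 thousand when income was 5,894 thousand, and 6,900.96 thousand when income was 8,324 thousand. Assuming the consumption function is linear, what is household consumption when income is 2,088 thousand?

MPC = (6900.96 − 4981.26)/(8324 − 5894) = 1919.7/2430 = 0.79
a = 4981.26 − 0.79(5894) = 4981.26 − 4656.26 = 325
C = 325 + 0.79(2088) = 325 + 1649.52 = 1974.52

C = 1974.52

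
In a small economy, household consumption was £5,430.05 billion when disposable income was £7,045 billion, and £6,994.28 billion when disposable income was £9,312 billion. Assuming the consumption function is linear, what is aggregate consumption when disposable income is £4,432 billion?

MPC = (6994.28 − 5430.05)/(9312 − 7045) = 1564.23/2267 = 0.69
a = 5430.05 − 0.69(7045) = 5430.05 − 4861.05 = 569
C = 569 + 0.69(4432) = 569 + 3058.08 = 3627.08

C = 3627.08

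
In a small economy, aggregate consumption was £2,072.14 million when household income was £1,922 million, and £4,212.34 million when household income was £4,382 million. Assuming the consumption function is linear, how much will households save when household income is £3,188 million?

MPC = (4212.34 − 2072.14)/(4382 − 1922) = 2140.2/2460 = 0.87
a = 2072.14 − 0.87(1922) = 2072.14 − 1672.14 = 400
C = 400 + 0.87(3188) = 3173.56
S = 3188 − 3173.56 = 14.44

S = 14.44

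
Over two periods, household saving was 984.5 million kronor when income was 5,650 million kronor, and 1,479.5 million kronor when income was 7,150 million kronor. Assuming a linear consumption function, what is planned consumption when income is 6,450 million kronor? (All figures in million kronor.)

C = 5201.5

MPS = ΔS/ΔY = (1479.5 − 984.5)/(7150 − 5650) = 495/1500 = 0.33
MPC = 1 − MPS = 0.67
Autonomous saving = 984.5 − 0.33(5650) = -880, so a = 880
C = 880 + 0.67(6450) = 880 + 4321.5 = 5201.5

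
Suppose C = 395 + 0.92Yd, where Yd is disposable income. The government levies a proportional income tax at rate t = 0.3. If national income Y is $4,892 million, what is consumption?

C = 3545.448

Yd = (1 − 0.3)(4892) = 0.7(4892) = 3424.4
C = 395 + 0.92(3424.4) = 395 + 3150.448 = 3545.448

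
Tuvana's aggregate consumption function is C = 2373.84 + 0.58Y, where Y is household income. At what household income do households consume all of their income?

Y = 5652

At break-even, C = Y: 2373.84 + 0.58Y = Y
0.42Y = 2373.84, so Y = 2373.84/0.42 = 5652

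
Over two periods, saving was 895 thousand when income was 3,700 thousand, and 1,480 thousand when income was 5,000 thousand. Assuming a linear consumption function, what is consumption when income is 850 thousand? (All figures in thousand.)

C = 1237.5

MPS = ΔS/ΔY = (1480 − 895)/(5000 − 3700) = 585/1300 = 0.45
MPC = 1 − MPS = 0.55
Autonomous saving = 895 − 0.45(3700) = -770, so a = 770
C = 770 + 0.55(850) = 770 + 467.5 = 1237.5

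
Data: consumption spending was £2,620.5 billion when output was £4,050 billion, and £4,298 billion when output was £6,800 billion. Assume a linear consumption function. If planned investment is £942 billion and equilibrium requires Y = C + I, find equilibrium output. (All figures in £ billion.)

Y = 2800

MPC = (4298 − 2620.5)/(6800 − 4050) = 1677.5/2750 = 0.61
a = 2620.5 − 0.61(4050) = 150
Equilibrium: Y = 150 + 0.61Y + 942
0.39Y = 1092, so Y = 1092/0.39 = 2800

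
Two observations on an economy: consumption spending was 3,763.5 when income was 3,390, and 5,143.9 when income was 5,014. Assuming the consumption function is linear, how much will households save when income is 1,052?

MPC = (5143.9 − 3763.5)/(5014 − 3390) = 1380.4/1624 = 0.85
a = 3763.5 − 0.85(3390) = 3763.5 − 2881.5 = 882
C = 882 + 0.85(1052) = 1776.2
S = 1052 − 1776.2 = -724.2

S = -724.2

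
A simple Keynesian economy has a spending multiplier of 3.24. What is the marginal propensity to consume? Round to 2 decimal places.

MPC = 0.69

k = 1/(1 − MPC), so 1 − MPC = 1/k = 1/3.24 = 0.3086
MPC = 1 − 0.3086 = 0.69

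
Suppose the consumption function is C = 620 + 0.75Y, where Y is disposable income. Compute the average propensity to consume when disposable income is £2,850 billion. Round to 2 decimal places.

C = 620 + 0.75(2850) = 2757.5
APC = C/Y = 2757.5/2850 = 0.97

APC = 0.97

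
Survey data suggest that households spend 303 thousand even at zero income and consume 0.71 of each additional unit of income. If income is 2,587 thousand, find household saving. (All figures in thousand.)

C = 303 + 0.71(2587) = 303 + 1836.77 = 2139.77
S = Y − C = 2587 − 2139.77 = 447.23

S = 447.23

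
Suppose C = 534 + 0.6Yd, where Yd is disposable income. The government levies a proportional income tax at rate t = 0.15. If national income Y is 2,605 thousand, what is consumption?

C = 1862.55

Yd = (1 − 0.15)(2605) = 0.85(2605) = 2214.25
C = 534 + 0.6(2214.25) = 534 + 1328.55 = 1862.55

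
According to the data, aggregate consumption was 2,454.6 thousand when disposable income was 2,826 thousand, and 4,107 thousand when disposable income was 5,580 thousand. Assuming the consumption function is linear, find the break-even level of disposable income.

MPC = (4107 − 2454.6)/(5580 − 2826) = 1652.4/2754 = 0.6
a = 2454.6 − 0.6(2826) = 2454.6 − 1695.6 = 759
Break-even: Y = a/(1−MPC) = 759/0.4 = 1897.5

Y = 1897.5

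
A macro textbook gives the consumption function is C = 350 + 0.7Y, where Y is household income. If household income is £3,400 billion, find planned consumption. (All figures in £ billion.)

C = 350 + 0.7(3400) = 350 + 2380 = 2730

C = 2730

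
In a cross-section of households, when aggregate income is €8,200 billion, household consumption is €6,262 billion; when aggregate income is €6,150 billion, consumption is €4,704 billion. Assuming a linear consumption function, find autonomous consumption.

MPC = ΔC/ΔY = (6262 − 4704)/(8200 − 6150) = 1558/2050 = 0.76
a = C − MPC·Y = 4704 − 0.76(6150) = 4704 − 4674 = 30

a = 30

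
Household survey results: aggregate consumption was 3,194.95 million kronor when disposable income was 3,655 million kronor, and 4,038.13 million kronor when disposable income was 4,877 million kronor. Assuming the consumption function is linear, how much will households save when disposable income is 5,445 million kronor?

MPC = (4038.13 − 3194.95)/(4877 − 3655) = 843.18/1222 = 0.69
a = 3194.95 − 0.69(3655) = 3194.95 − 2521.95 = 673
C = 673 + 0.69(5445) = 4430.05
S = 5445 − 4430.05 = 1014.95

S = 1014.95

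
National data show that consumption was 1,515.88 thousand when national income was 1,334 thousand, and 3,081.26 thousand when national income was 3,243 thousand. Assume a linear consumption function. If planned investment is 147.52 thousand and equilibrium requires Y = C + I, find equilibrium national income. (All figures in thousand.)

MPC = (3081.26 − 1515.88)/(3243 − 1334) = 1565.38/1909 = 0.82
a = 1515.88 − 0.82(1334) = 422
Equilibrium: Y = 422 + 0.82Y + 147.52
0.18Y = 569.52, so Y = 569.52/0.18 = 3164

Y = 3164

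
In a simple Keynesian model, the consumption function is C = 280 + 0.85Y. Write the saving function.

S = Y − C = Y − (280 + 0.85Y) = -280 + (1 − 0.85)Y

S = -280 + 0.15Y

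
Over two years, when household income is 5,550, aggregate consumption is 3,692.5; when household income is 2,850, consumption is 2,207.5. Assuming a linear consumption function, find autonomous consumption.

a = 640

MPC = ΔC/ΔY = (3692.5 − 2207.5)/(5550 − 2850) = 1485/2700 = 0.55
a = C − MPC·Y = 2207.5 − 0.55(2850) = 2207.5 − 1567.5 = 640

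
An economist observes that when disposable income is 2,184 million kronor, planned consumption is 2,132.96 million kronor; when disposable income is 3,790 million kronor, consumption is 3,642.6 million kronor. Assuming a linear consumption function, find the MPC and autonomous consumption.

MPC = ΔC/ΔY = (3642.6 − 2132.96)/(3790 − 2184) = 1509.64/1606 = 0.94
a = C − MPC·Y = 2132.96 − 0.94(2184) = 2132.96 − 2052.96 = 80

MPC = 0.94; a = 80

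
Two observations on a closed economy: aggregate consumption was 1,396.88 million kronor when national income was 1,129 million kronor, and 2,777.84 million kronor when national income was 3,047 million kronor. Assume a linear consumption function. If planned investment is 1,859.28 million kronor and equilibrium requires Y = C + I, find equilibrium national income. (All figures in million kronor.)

MPC = (2777.84 − 1396.88)/(3047 − 1129) = 1380.96/1918 = 0.72
a = 1396.88 − 0.72(1129) = 584
Equilibrium: Y = 584 + 0.72Y + 1859.28
0.28Y = 2443.28, so Y = 2443.28/0.28 = 8726

Y = 8726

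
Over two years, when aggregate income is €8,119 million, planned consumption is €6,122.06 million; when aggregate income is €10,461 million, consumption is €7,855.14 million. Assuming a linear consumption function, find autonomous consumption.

a = 114

MPC = ΔC/ΔY = (7855.14 − 6122.06)/(10461 − 8119) = 1733.08/2342 = 0.74
a = C − MPC·Y = 6122.06 − 0.74(8119) = 6122.06 − 6008.06 = 114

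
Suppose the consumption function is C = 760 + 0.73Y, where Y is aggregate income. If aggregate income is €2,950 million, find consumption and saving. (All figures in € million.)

C = 2913.5; S = 36.5

C = 760 + 0.73(2950) = 760 + 2153.5 = 2913.5
S = Y − C = 2950 − 2913.5 = 36.5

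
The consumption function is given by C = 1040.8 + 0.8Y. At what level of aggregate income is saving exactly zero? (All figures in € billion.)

Y = 5204

At break-even, C = Y: 1040.8 + 0.8Y = Y
0.2Y = 1040.8, so Y = 1040.8/0.2 = 5204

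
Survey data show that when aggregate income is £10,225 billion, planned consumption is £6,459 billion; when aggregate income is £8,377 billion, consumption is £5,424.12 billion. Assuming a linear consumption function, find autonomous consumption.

a = 733

MPC = ΔC/ΔY = (6459 − 5424.12)/(10225 − 8377) = 1034.88/1848 = 0.56
a = C − MPC·Y = 5424.12 − 0.56(8377) = 5424.12 − 4691.12 = 733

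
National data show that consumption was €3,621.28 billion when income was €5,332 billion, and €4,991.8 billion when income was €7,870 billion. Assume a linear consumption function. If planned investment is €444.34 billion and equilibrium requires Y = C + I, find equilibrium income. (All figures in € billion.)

MPC = (4991.8 − 3621.28)/(7870 − 5332) = 1370.52/2538 = 0.54
a = 3621.28 − 0.54(5332) = 742
Equilibrium: Y = 742 + 0.54Y + 444.34
0.46Y = 1186.34, so Y = 1186.34/0.46 = 2579

Y = 2579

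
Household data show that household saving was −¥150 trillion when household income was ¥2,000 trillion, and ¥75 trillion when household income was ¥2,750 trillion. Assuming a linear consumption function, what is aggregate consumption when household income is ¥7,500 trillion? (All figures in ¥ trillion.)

C = 6000

MPS = ΔS/ΔY = (75 − (-150))/(2750 − 2000) = 225/750 = 0.3
MPC = 1 − MPS = 0.7
Autonomous saving = -150 − 0.3(2000) = -750, so a = 750
C = 750 + 0.7(7500) = 750 + 5250 = 6000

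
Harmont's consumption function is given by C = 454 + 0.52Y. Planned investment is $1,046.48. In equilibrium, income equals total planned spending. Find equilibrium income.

Y = 3126

Y = C + I = 454 + 0.52Y + 1046.48
Y − 0.52Y = 1500.48
0.48Y = 1500.48, so Y = 1500.48/0.48 = 3126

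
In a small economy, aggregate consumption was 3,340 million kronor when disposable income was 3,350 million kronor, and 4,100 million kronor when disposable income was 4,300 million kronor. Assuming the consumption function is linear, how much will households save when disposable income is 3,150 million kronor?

S = -30

MPC = (4100 − 3340)/(4300 − 3350) = 760/950 = 0.8
a = 3340 − 0.8(3350) = 3340 − 2680 = 660
C = 660 + 0.8(3150) = 3180
S = 3150 − 3180 = -30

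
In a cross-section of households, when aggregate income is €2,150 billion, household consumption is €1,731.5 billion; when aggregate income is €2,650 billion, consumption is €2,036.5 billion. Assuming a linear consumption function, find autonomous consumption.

a = 420

MPC = ΔC/ΔY = (2036.5 − 1731.5)/(2650 − 2150) = 305/500 = 0.61
a = C − MPC·Y = 1731.5 − 0.61(2150) = 1731.5 − 1311.5 = 420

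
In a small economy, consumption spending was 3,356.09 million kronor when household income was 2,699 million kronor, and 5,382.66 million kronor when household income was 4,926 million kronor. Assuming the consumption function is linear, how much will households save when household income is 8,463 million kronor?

MPC = (5382.66 − 3356.09)/(4926 − 2699) = 2026.57/2227 = 0.91
a = 3356.09 − 0.91(2699) = 3356.09 − 2456.09 = 900
C = 900 + 0.91(8463) = 8601.33
S = 8463 − 8601.33 = -138.33

S = -138.33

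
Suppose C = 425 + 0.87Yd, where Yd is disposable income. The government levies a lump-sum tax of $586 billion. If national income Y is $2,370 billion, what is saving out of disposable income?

Yd = Y − T = 2370 − 586 = 1784
C = 425 + 0.87(1784) = 425 + 1552.08 = 1977.08
S = Yd − C = 1784 − 1977.08 = -193.08

S = -193.08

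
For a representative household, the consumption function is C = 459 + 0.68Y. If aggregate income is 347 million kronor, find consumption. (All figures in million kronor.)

C = 459 + 0.68(347) = 459 + 235.96 = 694.96

C = 694.96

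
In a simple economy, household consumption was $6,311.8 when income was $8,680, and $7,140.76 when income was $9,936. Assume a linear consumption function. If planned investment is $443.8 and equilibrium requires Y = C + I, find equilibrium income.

Y = 3020

MPC = (7140.76 − 6311.8)/(9936 − 8680) = 828.96/1256 = 0.66
a = 6311.8 − 0.66(8680) = 583
Equilibrium: Y = 583 + 0.66Y + 443.8
0.34Y = 1026.8, so Y = 1026.8/0.34 = 3020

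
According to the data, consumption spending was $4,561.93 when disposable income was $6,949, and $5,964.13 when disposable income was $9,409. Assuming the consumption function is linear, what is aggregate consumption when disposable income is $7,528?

MPC = (5964.13 − 4561.93)/(9409 − 6949) = 1402.2/2460 = 0.57
a = 4561.93 − 0.57(6949) = 4561.93 − 3960.93 = 601
C = 601 + 0.57(7528) = 601 + 4290.96 = 4891.96

C = 4891.96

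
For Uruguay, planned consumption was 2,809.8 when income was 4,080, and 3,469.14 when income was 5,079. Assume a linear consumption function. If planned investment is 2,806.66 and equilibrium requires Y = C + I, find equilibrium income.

Y = 8599

MPC = (3469.14 − 2809.8)/(5079 − 4080) = 659.34/999 = 0.66
a = 2809.8 − 0.66(4080) = 117
Equilibrium: Y = 117 + 0.66Y + 2806.66
0.34Y = 2923.66, so Y = 2923.66/0.34 = 8599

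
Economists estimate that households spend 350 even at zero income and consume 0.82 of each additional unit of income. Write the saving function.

S = -350 + 0.18Y

S = Y − C = Y − (350 + 0.82Y) = -350 + (1 − 0.82)Y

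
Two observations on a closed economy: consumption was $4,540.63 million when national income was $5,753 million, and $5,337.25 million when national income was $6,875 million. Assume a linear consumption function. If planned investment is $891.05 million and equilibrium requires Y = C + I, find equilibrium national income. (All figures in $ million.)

Y = 4645

MPC = (5337.25 − 4540.63)/(6875 − 5753) = 796.62/1122 = 0.71
a = 4540.63 − 0.71(5753) = 456
Equilibrium: Y = 456 + 0.71Y + 891.05
0.29Y = 1347.05, so Y = 1347.05/0.29 = 4645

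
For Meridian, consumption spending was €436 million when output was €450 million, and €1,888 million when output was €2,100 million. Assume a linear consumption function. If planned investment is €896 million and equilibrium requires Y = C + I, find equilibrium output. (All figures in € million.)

MPC = (1888 − 436)/(2100 − 450) = 1452/1650 = 0.88
a = 436 − 0.88(450) = 40
Equilibrium: Y = 40 + 0.88Y + 896
0.12Y = 936, so Y = 936/0.12 = 7800

Y = 7800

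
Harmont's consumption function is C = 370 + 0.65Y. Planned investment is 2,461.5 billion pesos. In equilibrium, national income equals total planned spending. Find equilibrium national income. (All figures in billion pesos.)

Y = C + I = 370 + 0.65Y + 2461.5
Y − 0.65Y = 2831.5
0.35Y = 2831.5, so Y = 2831.5/0.35 = 8090

Y = 8090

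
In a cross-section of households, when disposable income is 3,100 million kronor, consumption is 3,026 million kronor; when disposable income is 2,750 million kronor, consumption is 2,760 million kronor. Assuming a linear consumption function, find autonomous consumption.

a = 670

MPC = ΔC/ΔY = (3026 − 2760)/(3100 − 2750) = 266/350 = 0.76
a = C − MPC·Y = 2760 − 0.76(2750) = 2760 − 2090 = 670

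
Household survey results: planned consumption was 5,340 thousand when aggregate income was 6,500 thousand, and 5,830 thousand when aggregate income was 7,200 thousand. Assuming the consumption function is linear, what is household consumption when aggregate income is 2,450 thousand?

C = 2505

MPC = (5830 − 5340)/(7200 − 6500) = 490/700 = 0.7
a = 5340 − 0.7(6500) = 5340 − 4550 = 790
C = 790 + 0.7(2450) = 790 + 1715 = 2505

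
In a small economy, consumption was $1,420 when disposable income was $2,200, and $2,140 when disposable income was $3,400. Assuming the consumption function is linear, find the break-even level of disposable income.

MPC = (2140 − 1420)/(3400 − 2200) = 720/1200 = 0.6
a = 1420 − 0.6(2200) = 1420 − 1320 = 100
Break-even: Y = a/(1−MPC) = 100/0.4 = 250

Y = 250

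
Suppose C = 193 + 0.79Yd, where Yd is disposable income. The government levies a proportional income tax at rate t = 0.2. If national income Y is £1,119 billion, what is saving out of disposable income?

S = -5.008

Yd = (1 − 0.2)(1119) = 0.8(1119) = 895.2
C = 193 + 0.79(895.2) = 193 + 707.208 = 900.208
S = Yd − C = 895.2 − 900.208 = -5.008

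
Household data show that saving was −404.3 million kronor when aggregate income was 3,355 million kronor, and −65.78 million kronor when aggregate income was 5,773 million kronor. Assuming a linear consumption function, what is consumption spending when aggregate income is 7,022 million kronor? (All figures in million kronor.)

C = 6912.92

MPS = ΔS/ΔY = (-65.78 − (-404.3))/(5773 − 3355) = 338.52/2418 = 0.14
MPC = 1 − MPS = 0.86
Autonomous saving = -404.3 − 0.14(3355) = -874, so a = 874
C = 874 + 0.86(7022) = 874 + 6038.92 = 6912.92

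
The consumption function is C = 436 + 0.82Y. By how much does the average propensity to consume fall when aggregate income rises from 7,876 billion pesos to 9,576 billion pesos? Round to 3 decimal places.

ΔAPC = 0.010

At Y = 7876: C = 436 + 0.82(7876) = 6894.32, APC = 6894.32/7876 = 0.8754
At Y = 9576: C = 8288.32, APC = 8288.32/9576 = 0.8655
Fall in APC = 0.8754 − 0.8655 = 0.0099 ≈ 0.010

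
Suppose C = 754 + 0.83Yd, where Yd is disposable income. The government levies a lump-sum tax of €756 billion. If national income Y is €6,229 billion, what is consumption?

C = 5296.59

Yd = Y − T = 6229 − 756 = 5473
C = 754 + 0.83(5473) = 754 + 4542.59 = 5296.59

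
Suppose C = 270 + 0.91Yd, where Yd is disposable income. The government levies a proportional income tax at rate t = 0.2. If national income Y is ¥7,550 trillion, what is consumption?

C = 5766.4

Yd = (1 − 0.2)(7550) = 0.8(7550) = 6040
C = 270 + 0.91(6040) = 270 + 5496.4 = 5766.4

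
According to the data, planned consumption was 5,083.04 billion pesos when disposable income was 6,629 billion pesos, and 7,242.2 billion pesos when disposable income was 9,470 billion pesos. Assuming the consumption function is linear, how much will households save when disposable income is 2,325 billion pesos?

MPC = (7242.2 − 5083.04)/(9470 − 6629) = 2159.16/2841 = 0.76
a = 5083.04 − 0.76(6629) = 5083.04 − 5038.04 = 45
C = 45 + 0.76(2325) = 1812
S = 2325 − 1812 = 513

S = 513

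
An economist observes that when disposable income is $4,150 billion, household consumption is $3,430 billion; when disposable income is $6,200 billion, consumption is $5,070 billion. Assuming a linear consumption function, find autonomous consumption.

a = 110

MPC = ΔC/ΔY = (5070 − 3430)/(6200 − 4150) = 1640/2050 = 0.8
a = C − MPC·Y = 3430 − 0.8(4150) = 3430 − 3320 = 110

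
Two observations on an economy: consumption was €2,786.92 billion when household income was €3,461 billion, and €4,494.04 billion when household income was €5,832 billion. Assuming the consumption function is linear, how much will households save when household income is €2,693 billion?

S = 459.04

MPC = (4494.04 − 2786.92)/(5832 − 3461) = 1707.12/2371 = 0.72
a = 2786.92 − 0.72(3461) = 2786.92 − 2491.92 = 295
C = 295 + 0.72(2693) = 2233.96
S = 2693 − 2233.96 = 459.04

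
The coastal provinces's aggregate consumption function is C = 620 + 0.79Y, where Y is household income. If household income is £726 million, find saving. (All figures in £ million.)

S = -467.54

C = 620 + 0.79(726) = 620 + 573.54 = 1193.54
S = Y − C = 726 − 1193.54 = -467.54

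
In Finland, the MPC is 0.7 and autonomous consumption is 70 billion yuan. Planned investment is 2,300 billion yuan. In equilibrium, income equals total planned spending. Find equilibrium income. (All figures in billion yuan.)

Y = C + I = 70 + 0.7Y + 2300
Y − 0.7Y = 2370
0.3Y = 2370, so Y = 2370/0.3 = 7900

Y = 7900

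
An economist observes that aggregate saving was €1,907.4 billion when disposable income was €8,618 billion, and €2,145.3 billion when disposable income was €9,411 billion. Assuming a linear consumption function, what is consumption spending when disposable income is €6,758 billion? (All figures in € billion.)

MPS = ΔS/ΔY = (2145.3 − 1907.4)/(9411 − 8618) = 237.9/793 = 0.3
MPC = 1 − MPS = 0.7
Autonomous saving = 1907.4 − 0.3(8618) = -678, so a = 678
C = 678 + 0.7(6758) = 678 + 4730.6 = 5408.6

C = 5408.6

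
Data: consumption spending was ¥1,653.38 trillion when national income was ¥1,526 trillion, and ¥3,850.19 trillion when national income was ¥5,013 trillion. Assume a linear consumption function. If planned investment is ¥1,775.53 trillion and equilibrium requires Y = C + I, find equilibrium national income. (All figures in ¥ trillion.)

Y = 6669

MPC = (3850.19 − 1653.38)/(5013 − 1526) = 2196.81/3487 = 0.63
a = 1653.38 − 0.63(1526) = 692
Equilibrium: Y = 692 + 0.63Y + 1775.53
0.37Y = 2467.53, so Y = 2467.53/0.37 = 6669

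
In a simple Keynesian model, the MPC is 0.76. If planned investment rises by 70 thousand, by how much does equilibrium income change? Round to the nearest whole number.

ΔY ≈ 292

The multiplier is 1/(1 − MPC) = 1/0.24.
ΔY = 70/0.24 = 291.67 ≈ 292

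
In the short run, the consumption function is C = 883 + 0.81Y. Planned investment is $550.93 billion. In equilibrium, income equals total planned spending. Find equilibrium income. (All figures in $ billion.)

Y = 7547

Y = C + I = 883 + 0.81Y + 550.93
Y − 0.81Y = 1433.93
0.19Y = 1433.93, so Y = 1433.93/0.19 = 7547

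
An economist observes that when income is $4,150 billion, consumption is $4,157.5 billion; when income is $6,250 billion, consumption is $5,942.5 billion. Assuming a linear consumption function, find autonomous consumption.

a = 630

MPC = ΔC/ΔY = (5942.5 − 4157.5)/(6250 − 4150) = 1785/2100 = 0.85
a = C − MPC·Y = 4157.5 − 0.85(4150) = 4157.5 − 3527.5 = 630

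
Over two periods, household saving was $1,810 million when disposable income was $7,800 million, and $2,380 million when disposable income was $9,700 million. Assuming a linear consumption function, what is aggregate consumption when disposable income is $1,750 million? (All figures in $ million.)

MPS = ΔS/ΔY = (2380 − 1810)/(9700 − 7800) = 570/1900 = 0.3
MPC = 1 − MPS = 0.7
Autonomous saving = 1810 − 0.3(7800) = -530, so a = 530
C = 530 + 0.7(1750) = 530 + 1225 = 1755

C = 1755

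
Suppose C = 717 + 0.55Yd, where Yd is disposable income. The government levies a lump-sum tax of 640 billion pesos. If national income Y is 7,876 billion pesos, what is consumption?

Yd = Y − T = 7876 − 640 = 7236
C = 717 + 0.55(7236) = 717 + 3979.8 = 4696.8

C = 4696.8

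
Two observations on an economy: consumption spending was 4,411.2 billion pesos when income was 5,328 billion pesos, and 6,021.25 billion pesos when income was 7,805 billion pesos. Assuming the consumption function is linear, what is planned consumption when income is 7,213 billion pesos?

C = 5636.45

MPC = (6021.25 − 4411.2)/(7805 − 5328) = 1610.05/2477 = 0.65
a = 4411.2 − 0.65(5328) = 4411.2 − 3463.2 = 948
C = 948 + 0.65(7213) = 948 + 4688.45 = 5636.45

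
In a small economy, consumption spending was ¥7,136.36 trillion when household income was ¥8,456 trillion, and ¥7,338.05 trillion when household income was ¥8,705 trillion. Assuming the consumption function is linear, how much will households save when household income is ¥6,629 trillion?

MPC = (7338.05 − 7136.36)/(8705 − 8456) = 201.69/249 = 0.81
a = 7136.36 − 0.81(8456) = 7136.36 − 6849.36 = 287
C = 287 + 0.81(6629) = 5656.49
S = 6629 − 5656.49 = 972.51

S = 972.51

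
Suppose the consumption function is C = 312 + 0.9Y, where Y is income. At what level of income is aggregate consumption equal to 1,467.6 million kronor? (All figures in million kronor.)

312 + 0.9Y = 1467.6
0.9Y = 1155.6, so Y = 1155.6/0.9 = 1284

Y = 1284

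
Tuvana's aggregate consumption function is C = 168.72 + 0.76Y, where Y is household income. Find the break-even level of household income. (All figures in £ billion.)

Y = 703

At break-even, C = Y: 168.72 + 0.76Y = Y
0.24Y = 168.72, so Y = 168.72/0.24 = 703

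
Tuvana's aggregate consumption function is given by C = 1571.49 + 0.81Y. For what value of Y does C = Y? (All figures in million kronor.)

At break-even, C = Y: 1571.49 + 0.81Y = Y
0.19Y = 1571.49, so Y = 1571.49/0.19 = 8271

Y = 8271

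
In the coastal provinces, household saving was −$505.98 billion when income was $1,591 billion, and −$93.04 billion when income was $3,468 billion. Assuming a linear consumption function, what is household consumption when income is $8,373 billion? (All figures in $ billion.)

MPS = ΔS/ΔY = (-93.04 − (-505.98))/(3468 − 1591) = 412.94/1877 = 0.22
MPC = 1 − MPS = 0.78
Autonomous saving = -505.98 − 0.22(1591) = -856, so a = 856
C = 856 + 0.78(8373) = 856 + 6530.94 = 7386.94

C = 7386.94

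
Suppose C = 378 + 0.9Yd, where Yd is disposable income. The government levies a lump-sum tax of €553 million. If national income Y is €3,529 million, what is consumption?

Yd = Y − T = 3529 − 553 = 2976
C = 378 + 0.9(2976) = 378 + 2678.4 = 3056.4

C = 3056.4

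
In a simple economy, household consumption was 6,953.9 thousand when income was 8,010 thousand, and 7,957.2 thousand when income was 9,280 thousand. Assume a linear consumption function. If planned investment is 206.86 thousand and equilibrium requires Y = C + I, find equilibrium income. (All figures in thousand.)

MPC = (7957.2 − 6953.9)/(9280 − 8010) = 1003.3/1270 = 0.79
a = 6953.9 − 0.79(8010) = 626
Equilibrium: Y = 626 + 0.79Y + 206.86
0.21Y = 832.86, so Y = 832.86/0.21 = 3966

Y = 3966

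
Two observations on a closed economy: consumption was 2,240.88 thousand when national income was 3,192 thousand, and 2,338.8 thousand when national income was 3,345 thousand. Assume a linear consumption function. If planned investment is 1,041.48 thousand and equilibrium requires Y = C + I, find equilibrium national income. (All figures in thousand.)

Y = 3443

MPC = (2338.8 − 2240.88)/(3345 − 3192) = 97.92/153 = 0.64
a = 2240.88 − 0.64(3192) = 198
Equilibrium: Y = 198 + 0.64Y + 1041.48
0.36Y = 1239.48, so Y = 1239.48/0.36 = 3443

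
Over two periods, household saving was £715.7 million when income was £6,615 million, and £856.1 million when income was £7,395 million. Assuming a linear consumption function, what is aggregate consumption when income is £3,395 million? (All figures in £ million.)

C = 3258.9

MPS = ΔS/ΔY = (856.1 − 715.7)/(7395 − 6615) = 140.4/780 = 0.18
MPC = 1 − MPS = 0.82
Autonomous saving = 715.7 − 0.18(6615) = -475, so a = 475
C = 475 + 0.82(3395) = 475 + 2783.9 = 3258.9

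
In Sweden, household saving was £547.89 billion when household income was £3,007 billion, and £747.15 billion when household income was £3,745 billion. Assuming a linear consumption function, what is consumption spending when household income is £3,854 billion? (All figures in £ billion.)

MPS = ΔS/ΔY = (747.15 − 547.89)/(3745 − 3007) = 199.26/738 = 0.27
MPC = 1 − MPS = 0.73
Autonomous saving = 547.89 − 0.27(3007) = -264, so a = 264
C = 264 + 0.73(3854) = 264 + 2813.42 = 3077.42

C = 3077.42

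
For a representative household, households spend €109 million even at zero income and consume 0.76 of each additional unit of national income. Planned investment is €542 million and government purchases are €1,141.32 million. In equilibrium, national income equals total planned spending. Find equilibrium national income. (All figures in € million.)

Y = C + I + G = 109 + 0.76Y + 542 + 1141.32
Y − 0.76Y = 1792.32
0.24Y = 1792.32, so Y = 1792.32/0.24 = 7468

Y = 7468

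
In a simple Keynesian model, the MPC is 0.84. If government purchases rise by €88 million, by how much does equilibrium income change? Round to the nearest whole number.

ΔY ≈ 550

The multiplier is 1/(1 − MPC) = 1/0.16.
ΔY = 88/0.16 = 550.00 ≈ 550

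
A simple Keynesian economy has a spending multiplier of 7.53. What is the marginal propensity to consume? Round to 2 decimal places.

k = 1/(1 − MPC), so 1 − MPC = 1/k = 1/7.53 = 0.1328
MPC = 1 − 0.1328 = 0.87

MPC = 0.87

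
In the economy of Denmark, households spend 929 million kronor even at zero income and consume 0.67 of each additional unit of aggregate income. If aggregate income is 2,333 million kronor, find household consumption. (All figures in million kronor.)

C = 929 + 0.67(2333) = 929 + 1563.11 = 2492.11

C = 2492.11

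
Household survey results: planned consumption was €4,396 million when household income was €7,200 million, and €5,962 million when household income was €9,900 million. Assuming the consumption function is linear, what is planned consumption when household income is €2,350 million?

C = 1583

MPC = (5962 − 4396)/(9900 − 7200) = 1566/2700 = 0.58
a = 4396 − 0.58(7200) = 4396 − 4176 = 220
C = 220 + 0.58(2350) = 220 + 1363 = 1583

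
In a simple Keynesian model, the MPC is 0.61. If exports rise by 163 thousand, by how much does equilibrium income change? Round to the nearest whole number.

ΔY ≈ 418

The multiplier is 1/(1 − MPC) = 1/0.39.
ΔY = 163/0.39 = 417.95 ≈ 418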